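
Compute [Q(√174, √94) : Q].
[Q(√174, √94) : Q] = 4

[Q(√174):Q] = 2 (min poly x^2 - 174, irreducible since 174 is squarefree > 1). For the top step, suppose √94 ∈ Q(√174), say √94 = c + d√174 with c, d ∈ Q. Squaring: 94 = c^2 + 174d^2 + 2cd√174. Since √174 ∉ Q this forces 2cd = 0. If d = 0 then √94 = c ∈ Q, contradicting 94 squarefree > 1. If c = 0 then 94 = 174d^2, so 174·94 = (174d)^2 is a perfect square in Q — but 174·94 = 16356 is not a perfect square (since 174 and 94 are distinct squarefree integers). Contradiction. Hence √94 ∉ Q(√174), so x^2 - 94 stays irreducible over Q(√174) and [Q(√174, √94) : Q(√174)] = 2. By the tower law, [Q(√174, √94) : Q] = 2 · 2 = 4.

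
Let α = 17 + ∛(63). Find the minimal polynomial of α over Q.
m_α(x) = x^3 - 51x^2 + 867x - 4976

Set β = α - 17 = ∛(63), so β^3 = 63. Then (α - 17)^3 - 63 = 0, i.e. α is a root of g(x) = (x - 17)^3 - 63 = x^3 - 51x^2 + 867x - 4976. Since g(x) = h(x - 17) where h(x) = x^3 - 63, and h is irreducible over Q (because 63 is not a perfect cube, so h has no rational root, and a monic cubic with no rational root is irreducible), g is also irreducible (irreducibility is preserved under the substitution x → x - 17). Hence m_α(x) = x^3 - 51x^2 + 867x - 4976.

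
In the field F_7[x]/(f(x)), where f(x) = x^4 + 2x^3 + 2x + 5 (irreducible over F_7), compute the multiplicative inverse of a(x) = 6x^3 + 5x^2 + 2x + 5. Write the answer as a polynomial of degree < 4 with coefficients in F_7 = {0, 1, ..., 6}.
a(x)^(-1) ≡ 3x^3 + 4x^2 + 6x + 3 (mod f(x))

Since f is irreducible over F_7, F_7[x]/(f) is a field and a(x) ≠ 0 has an inverse. Apply the extended Euclidean algorithm to f(x) and a(x) in F_7[x]: f(x) = (6x)·a(x) + (2x^2 + 5);  a(x) = (3x + 6)·(2x^2 + 5) + (x + 3);  (2x^2 + 5) = (2x + 1)·(x + 3) + (2). The last nonzero remainder is the constant 2 = gcd(f, a) in F_7. Back-substituting through the division chain expresses 2 = s(x)·a(x) + t(x)·f(x) with s(x) ≡ 6x^3 + x^2 + 5x + 6 (mod f), so (6x^3 + x^2 + 5x + 6)·a(x) ≡ 2 (mod f). Multiplying by 2^(-1) ≡ 4 in F_7 gives a(x)^(-1) ≡ 4·(6x^3 + x^2 + 5x + 6) ≡ 3x^3 + 4x^2 + 6x + 3 (mod f). Check: (6x^3 + 5x^2 + 2x + 5)·(3x^3 + 4x^2 + 6x + 3) = 4x^6 + 4x^5 + 6x^4 + x^3 + 5x^2 + x + 1 ≡ 1 (mod x^4 + 2x^3 + 2x + 5).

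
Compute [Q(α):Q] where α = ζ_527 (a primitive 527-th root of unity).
[Q(α):Q] = 480

The minimal polynomial of ζ_527 over Q is the 527-th cyclotomic polynomial Φ_527(x), which is irreducible over Q and has degree φ(527) = 480. Hence [Q(α):Q] = φ(527) = 480.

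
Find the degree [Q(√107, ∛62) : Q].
[Q(√107, ∛62) : Q] = 6

Let L = Q(√107, ∛62). Since Q(√107) ⊂ L and [Q(√107):Q] = 2, the tower law gives 2 | [L:Q]. Likewise Q(∛62) ⊂ L with [Q(∛62):Q] = 3 (because 62 is not a perfect cube), so 3 | [L:Q]. As gcd(2,3) = 1, [L:Q] is divisible by 6. Conversely L is generated over Q by √107 and ∛62, so [L:Q] ≤ 2·3 = 6. Therefore [Q(√107, ∛62) : Q] = 6.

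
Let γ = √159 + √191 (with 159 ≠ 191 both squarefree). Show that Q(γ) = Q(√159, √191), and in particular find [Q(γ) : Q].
[Q(γ) : Q] = 4 (equivalently, Q(γ) = Q(√159, √191))

Obviously Q(γ) ⊆ Q(√159, √191), and [Q(√159, √191):Q] = 4 (since 159, 191 are distinct squarefree integers > 1 with 30369 not a perfect square). To show equality we compute the minimal polynomial of γ. From γ = √159 + √191: γ^2 = 159 + 2√(30369) + 191 = 350 + 2√(30369), so γ^2 - 350 = 2√(30369); squaring, (γ^2 - 350)^2 = 4·30369, i.e. γ^4 - 700γ^2 + 122500 - 121476 = 0, i.e. γ^4 - 700γ^2 + 1024 = 0. So γ is a root of x^4 - 700x^2 + 1024. This polynomial is irreducible over Q: it has no rational root (each ±√159 ± √191 is irrational), and any factorization into two quadratics over Q would force √(30369) ∈ Q (pairing opposite roots) or √159, √191 ∈ Q (other pairings), all impossible. Hence [Q(γ):Q] = 4 = [Q(√159, √191):Q], so Q(γ) = Q(√159, √191).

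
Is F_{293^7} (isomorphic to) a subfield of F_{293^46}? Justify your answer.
No: F_{293^7} is not a subfield of F_{293^46}

F_{p^m} embeds in F_{p^n} iff m | n. Here 7 ∤ 46 (since 46 = 6·7 + 4 with remainder 4 ≠ 0), so F_{293^7} is not a subfield of F_{293^46}. Equivalently: if it were, the tower law would give 7 = [F_{293^7}:F_293] dividing [F_{293^46}:F_293] = 46, contradiction.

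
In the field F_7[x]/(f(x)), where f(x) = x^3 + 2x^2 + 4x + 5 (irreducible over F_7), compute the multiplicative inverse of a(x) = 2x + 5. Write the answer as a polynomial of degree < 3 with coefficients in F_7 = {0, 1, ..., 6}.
a(x)^(-1) ≡ 2x^2 + 6x (mod f(x))

Since f is irreducible over F_7, F_7[x]/(f) is a field and a(x) ≠ 0 has an inverse. Apply the extended Euclidean algorithm to f(x) and a(x) in F_7[x]: f(x) = (4x^2 + 5x)·a(x) + (5). The last nonzero remainder is the constant 5 = gcd(f, a) in F_7. Back-substituting through the division chain expresses 5 = s(x)·a(x) + t(x)·f(x) with s(x) ≡ 3x^2 + 2x (mod f), so (3x^2 + 2x)·a(x) ≡ 5 (mod f). Multiplying by 5^(-1) ≡ 3 in F_7 gives a(x)^(-1) ≡ 3·(3x^2 + 2x) ≡ 2x^2 + 6x (mod f). Check: (2x + 5)·(2x^2 + 6x) = 4x^3 + x^2 + 2x ≡ 1 (mod x^3 + 2x^2 + 4x + 5).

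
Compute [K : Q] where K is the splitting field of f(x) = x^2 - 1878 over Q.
[K : Q] = 2

f(x) = x^2 - 1878 factors as (x - √1878)(x + √1878). The splitting field is K = Q(√1878). Since 1878 is squarefree and > 1, it is not a perfect square, so x^2 - 1878 is irreducible over Q and [Q(√1878) : Q] = 2. Hence [K : Q] = 2.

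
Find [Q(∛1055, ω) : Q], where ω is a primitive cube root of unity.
[Q(∛1055, ω) : Q] = 6

[Q(∛1055):Q] = 3 (min poly x^3 - 1055, irreducible since 1055 is not a perfect cube). [Q(ω):Q] = 2 (min poly x^2 + x + 1). Since Q(∛1055) ⊂ R and ω ∉ R, we have ω ∉ Q(∛1055), so x^2 + x + 1 remains irreducible over Q(∛1055) and [Q(∛1055, ω) : Q(∛1055)] = 2. By the tower law, [Q(∛1055, ω) : Q] = 3 · 2 = 6. (In fact Q(∛1055, ω) is the splitting field of x^3 - 1055 over Q.)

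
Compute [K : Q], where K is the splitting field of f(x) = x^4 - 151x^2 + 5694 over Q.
[K : Q] = 4

Solving the quadratic in x^2: x^2 = (151 ± √(151^2 - 4·5694))/2 = (151 ± √25)/2 = (151 ± 5)/2, giving x^2 = 73 or x^2 = 78. So f(x) = (x^2 - 73)(x^2 - 78) and the roots of f are ±√73, ±√78. Hence the splitting field is K = Q(√73, √78). Since 73 and 78 are distinct squarefree integers > 1, their product 5694 is not a perfect square, so √78 ∉ Q(√73). By the tower law [K:Q] = [Q(√73,√78):Q(√73)] · [Q(√73):Q] = 2 · 2 = 4.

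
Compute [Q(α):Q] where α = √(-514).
[Q(α):Q] = 2

[Q(α):Q] equals the degree of the minimal polynomial of α. Here α^2 = -514 and x^2 + 514 is irreducible (d = -514 is squarefree, ≠ 1, hence not a square), so deg(m_α) = 2. Thus [Q(α):Q] = 2.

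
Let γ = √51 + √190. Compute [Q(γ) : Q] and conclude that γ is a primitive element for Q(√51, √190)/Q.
[Q(γ) : Q] = 4 (equivalently, Q(γ) = Q(√51, √190))

Obviously Q(γ) ⊆ Q(√51, √190), and [Q(√51, √190):Q] = 4 (since 51, 190 are distinct squarefree integers > 1 with 9690 not a perfect square). To show equality we compute the minimal polynomial of γ. From γ = √51 + √190: γ^2 = 51 + 2√(9690) + 190 = 241 + 2√(9690), so γ^2 - 241 = 2√(9690); squaring, (γ^2 - 241)^2 = 4·9690, i.e. γ^4 - 482γ^2 + 58081 - 38760 = 0, i.e. γ^4 - 482γ^2 + 19321 = 0. So γ is a root of x^4 - 482x^2 + 19321. This polynomial is irreducible over Q: it has no rational root (each ±√51 ± √190 is irrational), and any factorization into two quadratics over Q would force √(9690) ∈ Q (pairing opposite roots) or √51, √190 ∈ Q (other pairings), all impossible. Hence [Q(γ):Q] = 4 = [Q(√51, √190):Q], so Q(γ) = Q(√51, √190).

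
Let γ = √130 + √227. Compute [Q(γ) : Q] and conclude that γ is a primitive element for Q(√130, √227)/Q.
[Q(γ) : Q] = 4 (equivalently, Q(γ) = Q(√130, √227))

Obviously Q(γ) ⊆ Q(√130, √227), and [Q(√130, √227):Q] = 4 (since 130, 227 are distinct squarefree integers > 1 with 29510 not a perfect square). To show equality we compute the minimal polynomial of γ. From γ = √130 + √227: γ^2 = 130 + 2√(29510) + 227 = 357 + 2√(29510), so γ^2 - 357 = 2√(29510); squaring, (γ^2 - 357)^2 = 4·29510, i.e. γ^4 - 714γ^2 + 127449 - 118040 = 0, i.e. γ^4 - 714γ^2 + 9409 = 0. So γ is a root of x^4 - 714x^2 + 9409. This polynomial is irreducible over Q: it has no rational root (each ±√130 ± √227 is irrational), and any factorization into two quadratics over Q would force √(29510) ∈ Q (pairing opposite roots) or √130, √227 ∈ Q (other pairings), all impossible. Hence [Q(γ):Q] = 4 = [Q(√130, √227):Q], so Q(γ) = Q(√130, √227).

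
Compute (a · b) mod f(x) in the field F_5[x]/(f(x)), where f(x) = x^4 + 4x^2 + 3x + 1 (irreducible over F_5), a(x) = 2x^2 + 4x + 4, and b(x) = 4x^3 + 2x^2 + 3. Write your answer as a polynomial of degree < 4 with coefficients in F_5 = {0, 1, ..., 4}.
a · b ≡ 2x^3 + 4x + 2 (mod f(x))

Multiply in F_5[x]: a(x)·b(x) = (2x^2 + 4x + 4)·(4x^3 + 2x^2 + 3) = 3x^5 + 4x^3 + 4x^2 + 2x + 2. This has degree ≥ 4, so divide by f(x) over F_5: 3x^5 + 4x^3 + 4x^2 + 2x + 2 = (3x)·(x^4 + 4x^2 + 3x + 1) + (2x^3 + 4x + 2). Hence a·b ≡ 2x^3 + 4x + 2 (mod f). (F_5[x]/(f) is a field with 5^4 = 625 elements since f is irreducible of degree 4.)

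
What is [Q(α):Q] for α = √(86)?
[Q(α):Q] = 2

[Q(α):Q] equals the degree of the minimal polynomial of α. Here α^2 = 86 and x^2 - 86 is irreducible (d = 86 is squarefree, ≠ 1, hence not a square), so deg(m_α) = 2. Thus [Q(α):Q] = 2.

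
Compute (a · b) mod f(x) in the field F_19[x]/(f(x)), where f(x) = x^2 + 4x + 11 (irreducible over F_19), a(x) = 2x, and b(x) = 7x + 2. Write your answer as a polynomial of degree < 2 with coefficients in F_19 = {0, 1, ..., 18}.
a · b ≡ 5x + 17 (mod f(x))

Multiply in F_19[x]: a(x)·b(x) = (2x)·(7x + 2) = 14x^2 + 4x. This has degree ≥ 2, so divide by f(x) over F_19: 14x^2 + 4x = (14)·(x^2 + 4x + 11) + (5x + 17). Hence a·b ≡ 5x + 17 (mod f). (F_19[x]/(f) is a field with 19^2 = 361 elements since f is irreducible of degree 2.)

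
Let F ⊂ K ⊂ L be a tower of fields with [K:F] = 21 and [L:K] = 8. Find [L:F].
[L:F] = 168

The tower law says that for any tower of field extensions F ⊂ K ⊂ L with finite degrees, [L:F] = [L:K] · [K:F]. Here this gives [L:F] = 8 · 21 = 168.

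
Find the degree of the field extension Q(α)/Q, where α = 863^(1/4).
[Q(α):Q] = 4

α is a root of x^4 - 863. By Eisenstein's criterion at the prime p = 863 (which divides the constant term 863 but p^2 = 744769 does not, since 863 is squarefree), x^4 - 863 is irreducible over Q. Hence [Q(α):Q] = 4.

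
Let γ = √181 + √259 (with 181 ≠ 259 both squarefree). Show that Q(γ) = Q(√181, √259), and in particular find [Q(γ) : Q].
[Q(γ) : Q] = 4 (equivalently, Q(γ) = Q(√181, √259))

Obviously Q(γ) ⊆ Q(√181, √259), and [Q(√181, √259):Q] = 4 (since 181, 259 are distinct squarefree integers > 1 with 46879 not a perfect square). To show equality we compute the minimal polynomial of γ. From γ = √181 + √259: γ^2 = 181 + 2√(46879) + 259 = 440 + 2√(46879), so γ^2 - 440 = 2√(46879); squaring, (γ^2 - 440)^2 = 4·46879, i.e. γ^4 - 880γ^2 + 193600 - 187516 = 0, i.e. γ^4 - 880γ^2 + 6084 = 0. So γ is a root of x^4 - 880x^2 + 6084. This polynomial is irreducible over Q: it has no rational root (each ±√181 ± √259 is irrational), and any factorization into two quadratics over Q would force √(46879) ∈ Q (pairing opposite roots) or √181, √259 ∈ Q (other pairings), all impossible. Hence [Q(γ):Q] = 4 = [Q(√181, √259):Q], so Q(γ) = Q(√181, √259).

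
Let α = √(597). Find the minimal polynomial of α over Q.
m_α(x) = x^2 - 597

α satisfies α^2 - 597 = 0, so x^2 - 597 annihilates α. Since d = 597 is squarefree and ≠ 1, it is not a perfect square in Q, so x^2 - 597 has no rational root and is therefore irreducible over Q (a degree-2 polynomial over a field is irreducible iff it has no root). Hence m_α(x) = x^2 - 597.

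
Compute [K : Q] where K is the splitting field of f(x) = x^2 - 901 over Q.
[K : Q] = 2

f(x) = x^2 - 901 factors as (x - √901)(x + √901). The splitting field is K = Q(√901). Since 901 is squarefree and > 1, it is not a perfect square, so x^2 - 901 is irreducible over Q and [Q(√901) : Q] = 2. Hence [K : Q] = 2.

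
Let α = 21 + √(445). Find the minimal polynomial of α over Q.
m_α(x) = x^2 - 42x - 4

From α - 21 = √(445), squaring gives (α - 21)^2 = 445, i.e. α^2 - 42α + 441 = 445, so α^2 - 42α - 4 = 0. The discriminant of x^2 - 42x - 4 is (-42)^2 - 4·(-4) = 1764 + 16 = 1780, and 4·(445) is not a perfect square in Q since 445 is squarefree and ≠ 1. Hence x^2 - 42x - 4 is irreducible over Q and is the minimal polynomial of α.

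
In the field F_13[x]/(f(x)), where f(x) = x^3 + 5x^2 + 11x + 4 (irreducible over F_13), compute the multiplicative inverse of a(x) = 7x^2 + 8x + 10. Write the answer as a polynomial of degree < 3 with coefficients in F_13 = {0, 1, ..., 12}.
a(x)^(-1) ≡ 3x^2 + 8 (mod f(x))

Since f is irreducible over F_13, F_13[x]/(f) is a field and a(x) ≠ 0 has an inverse. Apply the extended Euclidean algorithm to f(x) and a(x) in F_13[x]: f(x) = (2x + 4)·a(x) + (11x + 3);  a(x) = (3x + 7)·(11x + 3) + (2). The last nonzero remainder is the constant 2 = gcd(f, a) in F_13. Back-substituting through the division chain expresses 2 = s(x)·a(x) + t(x)·f(x) with s(x) ≡ 6x^2 + 3 (mod f), so (6x^2 + 3)·a(x) ≡ 2 (mod f). Multiplying by 2^(-1) ≡ 7 in F_13 gives a(x)^(-1) ≡ 7·(6x^2 + 3) ≡ 3x^2 + 8 (mod f). Check: (7x^2 + 8x + 10)·(3x^2 + 8) = 8x^4 + 11x^3 + 8x^2 + 12x + 2 ≡ 1 (mod x^3 + 5x^2 + 11x + 4).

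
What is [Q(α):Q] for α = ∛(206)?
[Q(α):Q] = 3

The minimal polynomial of α is x^3 - 206, irreducible over Q since 206 is not a perfect cube (so x^3 - 206 has no rational root). Hence [Q(α):Q] = deg(m_α) = 3.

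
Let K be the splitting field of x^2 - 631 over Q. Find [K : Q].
[K : Q] = 2

f(x) = x^2 - 631 factors as (x - √631)(x + √631). The splitting field is K = Q(√631). Since 631 is squarefree and > 1, it is not a perfect square, so x^2 - 631 is irreducible over Q and [Q(√631) : Q] = 2. Hence [K : Q] = 2.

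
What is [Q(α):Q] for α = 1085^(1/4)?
[Q(α):Q] = 4

α is a root of x^4 - 1085. By Eisenstein's criterion at the prime p = 5 (which divides the constant term 1085 but p^2 = 25 does not, since 1085 is squarefree), x^4 - 1085 is irreducible over Q. Hence [Q(α):Q] = 4.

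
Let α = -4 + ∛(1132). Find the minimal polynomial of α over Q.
m_α(x) = x^3 + 12x^2 + 48x - 1068

Set β = α + 4 = ∛(1132), so β^3 = 1132. Then (α + 4)^3 - 1132 = 0, i.e. α is a root of g(x) = (x + 4)^3 - 1132 = x^3 + 12x^2 + 48x - 1068. Since g(x) = h(x + 4) where h(x) = x^3 - 1132, and h is irreducible over Q (because 1132 is not a perfect cube, so h has no rational root, and a monic cubic with no rational root is irreducible), g is also irreducible (irreducibility is preserved under the substitution x → x + 4). Hence m_α(x) = x^3 + 12x^2 + 48x - 1068.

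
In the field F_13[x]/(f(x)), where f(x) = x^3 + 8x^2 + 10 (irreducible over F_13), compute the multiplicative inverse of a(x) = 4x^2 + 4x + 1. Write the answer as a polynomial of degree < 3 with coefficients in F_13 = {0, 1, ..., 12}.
a(x)^(-1) ≡ 9x^2 + 2x + 5 (mod f(x))

Since f is irreducible over F_13, F_13[x]/(f) is a field and a(x) ≠ 0 has an inverse. Apply the extended Euclidean algorithm to f(x) and a(x) in F_13[x]: f(x) = (10x + 5)·a(x) + (9x + 5);  a(x) = (12x + 1)·(9x + 5) + (9). The last nonzero remainder is the constant 9 = gcd(f, a) in F_13. Back-substituting through the division chain expresses 9 = s(x)·a(x) + t(x)·f(x) with s(x) ≡ 3x^2 + 5x + 6 (mod f), so (3x^2 + 5x + 6)·a(x) ≡ 9 (mod f). Multiplying by 9^(-1) ≡ 3 in F_13 gives a(x)^(-1) ≡ 3·(3x^2 + 5x + 6) ≡ 9x^2 + 2x + 5 (mod f). Check: (4x^2 + 4x + 1)·(9x^2 + 2x + 5) = 10x^4 + 5x^3 + 11x^2 + 9x + 5 ≡ 1 (mod x^3 + 8x^2 + 10).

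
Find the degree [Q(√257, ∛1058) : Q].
[Q(√257, ∛1058) : Q] = 6

Let L = Q(√257, ∛1058). Since Q(√257) ⊂ L and [Q(√257):Q] = 2, the tower law gives 2 | [L:Q]. Likewise Q(∛1058) ⊂ L with [Q(∛1058):Q] = 3 (because 1058 is not a perfect cube), so 3 | [L:Q]. As gcd(2,3) = 1, [L:Q] is divisible by 6. Conversely L is generated over Q by √257 and ∛1058, so [L:Q] ≤ 2·3 = 6. Therefore [Q(√257, ∛1058) : Q] = 6.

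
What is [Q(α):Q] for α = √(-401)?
[Q(α):Q] = 2

[Q(α):Q] equals the degree of the minimal polynomial of α. Here α^2 = -401 and x^2 + 401 is irreducible (d = -401 is squarefree, ≠ 1, hence not a square), so deg(m_α) = 2. Thus [Q(α):Q] = 2.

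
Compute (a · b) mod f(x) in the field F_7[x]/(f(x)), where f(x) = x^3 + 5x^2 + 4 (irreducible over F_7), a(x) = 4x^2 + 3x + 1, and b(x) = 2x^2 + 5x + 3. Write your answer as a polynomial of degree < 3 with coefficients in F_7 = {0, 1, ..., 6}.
a · b ≡ x^2 + 3x + 3 (mod f(x))

Multiply in F_7[x]: a(x)·b(x) = (4x^2 + 3x + 1)·(2x^2 + 5x + 3) = x^4 + 5x^3 + x^2 + 3. This has degree ≥ 3, so divide by f(x) over F_7: x^4 + 5x^3 + x^2 + 3 = (x)·(x^3 + 5x^2 + 4) + (x^2 + 3x + 3). Hence a·b ≡ x^2 + 3x + 3 (mod f). (F_7[x]/(f) is a field with 7^3 = 343 elements since f is irreducible of degree 3.)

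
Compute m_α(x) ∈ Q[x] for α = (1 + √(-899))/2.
m_α(x) = x^2 - x + 225

From 2α - 1 = √(-899), squaring gives (2α - 1)^2 = -899, i.e. 4α^2 - 4α + 1 = -899, so α^2 - α + (1 + 899)/4 = 0. Since -899 ≡ 1 (mod 4), (1 + 899)/4 = 225 ∈ Z. The polynomial x^2 - x + 225 has discriminant 1 - 4·(225) = -899, which is not a perfect square in Q (d = -899 is squarefree and ≠ 1), so x^2 - x + 225 is irreducible over Q. It is the minimal polynomial of α.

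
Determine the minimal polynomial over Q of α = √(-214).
m_α(x) = x^2 + 214

α satisfies α^2 + 214 = 0, so x^2 + 214 annihilates α. Since d = -214 is squarefree and ≠ 1, it is not a perfect square in Q, so x^2 + 214 has no rational root and is therefore irreducible over Q (a degree-2 polynomial over a field is irreducible iff it has no root). Hence m_α(x) = x^2 + 214.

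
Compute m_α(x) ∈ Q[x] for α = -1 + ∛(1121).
m_α(x) = x^3 + 3x^2 + 3x - 1120

Set β = α + 1 = ∛(1121), so β^3 = 1121. Then (α + 1)^3 - 1121 = 0, i.e. α is a root of g(x) = (x + 1)^3 - 1121 = x^3 + 3x^2 + 3x - 1120. Since g(x) = h(x + 1) where h(x) = x^3 - 1121, and h is irreducible over Q (because 1121 is not a perfect cube, so h has no rational root, and a monic cubic with no rational root is irreducible), g is also irreducible (irreducibility is preserved under the substitution x → x + 1). Hence m_α(x) = x^3 + 3x^2 + 3x - 1120.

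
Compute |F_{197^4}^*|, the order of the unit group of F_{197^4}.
|F_{197^4}^*| = 1506138480

F_{197^4} has 197^4 = 1506138481 elements; its multiplicative group consists of all nonzero elements, so |F_{197^4}^*| = 1506138481 - 1 = 1506138480. (It is cyclic since any finite subgroup of the multiplicative group of a field is cyclic.)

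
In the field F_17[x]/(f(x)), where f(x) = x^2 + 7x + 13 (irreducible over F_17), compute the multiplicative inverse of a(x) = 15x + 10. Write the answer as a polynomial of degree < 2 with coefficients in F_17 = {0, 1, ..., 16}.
a(x)^(-1) ≡ 12x + 8 (mod f(x))

Since f is irreducible over F_17, F_17[x]/(f) is a field and a(x) ≠ 0 has an inverse. Apply the extended Euclidean algorithm to f(x) and a(x) in F_17[x]: f(x) = (8x + 11)·a(x) + (5). The last nonzero remainder is the constant 5 = gcd(f, a) in F_17. Back-substituting through the division chain expresses 5 = s(x)·a(x) + t(x)·f(x) with s(x) ≡ 9x + 6 (mod f), so (9x + 6)·a(x) ≡ 5 (mod f). Multiplying by 5^(-1) ≡ 7 in F_17 gives a(x)^(-1) ≡ 7·(9x + 6) ≡ 12x + 8 (mod f). Check: (15x + 10)·(12x + 8) = 10x^2 + 2x + 12 ≡ 1 (mod x^2 + 7x + 13).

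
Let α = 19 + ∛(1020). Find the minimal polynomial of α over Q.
m_α(x) = x^3 - 57x^2 + 1083x - 7879

Set β = α - 19 = ∛(1020), so β^3 = 1020. Then (α - 19)^3 - 1020 = 0, i.e. α is a root of g(x) = (x - 19)^3 - 1020 = x^3 - 57x^2 + 1083x - 7879. Since g(x) = h(x - 19) where h(x) = x^3 - 1020, and h is irreducible over Q (because 1020 is not a perfect cube, so h has no rational root, and a monic cubic with no rational root is irreducible), g is also irreducible (irreducibility is preserved under the substitution x → x - 19). Hence m_α(x) = x^3 - 57x^2 + 1083x - 7879.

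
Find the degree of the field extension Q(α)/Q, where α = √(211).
[Q(α):Q] = 2

[Q(α):Q] equals the degree of the minimal polynomial of α. Here α^2 = 211 and x^2 - 211 is irreducible (d = 211 is squarefree, ≠ 1, hence not a square), so deg(m_α) = 2. Thus [Q(α):Q] = 2.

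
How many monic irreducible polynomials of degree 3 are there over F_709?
There are 118800040 monic irreducible polynomials of degree 3 over F_709

Each element of F_{709^3} that lies in no proper subfield is a root of exactly one monic irreducible of degree 3 over F_709, and each such polynomial has 3 distinct roots in F_{709^3}. By Möbius inversion the count is N_709(3) = (1/3) Σ_{d|3} μ(3/d) · 709^d = (1/3)(μ(3)·709^1 + μ(1)·709^3) = 356400120/3 = 118800040.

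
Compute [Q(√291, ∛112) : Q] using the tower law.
[Q(√291, ∛112) : Q] = 6

Let L = Q(√291, ∛112). Since Q(√291) ⊂ L and [Q(√291):Q] = 2, the tower law gives 2 | [L:Q]. Likewise Q(∛112) ⊂ L with [Q(∛112):Q] = 3 (because 112 is not a perfect cube), so 3 | [L:Q]. As gcd(2,3) = 1, [L:Q] is divisible by 6. Conversely L is generated over Q by √291 and ∛112, so [L:Q] ≤ 2·3 = 6. Therefore [Q(√291, ∛112) : Q] = 6.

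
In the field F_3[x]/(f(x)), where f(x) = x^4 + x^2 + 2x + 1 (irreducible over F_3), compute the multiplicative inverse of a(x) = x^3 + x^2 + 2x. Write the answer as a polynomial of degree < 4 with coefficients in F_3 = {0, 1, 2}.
a(x)^(-1) ≡ x^3 + 2x^2 + 2x + 2 (mod f(x))

Since f is irreducible over F_3, F_3[x]/(f) is a field and a(x) ≠ 0 has an inverse. Apply the extended Euclidean algorithm to f(x) and a(x) in F_3[x]: f(x) = (x + 2)·a(x) + (x + 1);  a(x) = (x^2 + 2)·(x + 1) + (1). The last nonzero remainder is the constant 1 = gcd(f, a) in F_3. Back-substituting through the division chain expresses 1 = s(x)·a(x) + t(x)·f(x) with s(x) ≡ x^3 + 2x^2 + 2x + 2 (mod f), so a(x)^(-1) ≡ s(x) = x^3 + 2x^2 + 2x + 2 (mod f). Check: (x^3 + x^2 + 2x)·(x^3 + 2x^2 + 2x + 2) = x^6 + 2x^3 + x ≡ 1 (mod x^4 + x^2 + 2x + 1).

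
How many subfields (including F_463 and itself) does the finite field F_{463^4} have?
F_{463^4} has 3 subfields

The subfields of F_{p^n} are exactly the fields F_{p^d} for d | n (each is the fixed field of the unique index-d subgroup of Gal(F_{p^n}/F_p) ≅ Z/nZ). The divisors of n = 4 are {1, 2, 4}, giving 3 subfields: F_{463^1}, F_{463^2}, F_{463^4}.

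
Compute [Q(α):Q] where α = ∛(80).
[Q(α):Q] = 3

The minimal polynomial of α is x^3 - 80, irreducible over Q since 80 is not a perfect cube (so x^3 - 80 has no rational root). Hence [Q(α):Q] = deg(m_α) = 3.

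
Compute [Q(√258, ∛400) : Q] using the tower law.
[Q(√258, ∛400) : Q] = 6

Let L = Q(√258, ∛400). Since Q(√258) ⊂ L and [Q(√258):Q] = 2, the tower law gives 2 | [L:Q]. Likewise Q(∛400) ⊂ L with [Q(∛400):Q] = 3 (because 400 is not a perfect cube), so 3 | [L:Q]. As gcd(2,3) = 1, [L:Q] is divisible by 6. Conversely L is generated over Q by √258 and ∛400, so [L:Q] ≤ 2·3 = 6. Therefore [Q(√258, ∛400) : Q] = 6.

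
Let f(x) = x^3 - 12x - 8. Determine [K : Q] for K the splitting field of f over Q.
[K : Q] = 3

By the rational root test, any rational root of the monic integer polynomial f(x) = x^3 - 12x - 8 must be an integer dividing the constant term -8, i.e. one of ±{1, 2, 4, 8}. Evaluating: f(1) = -19, f(-1) = 3, f(2) = -24, f(-2) = 8, f(4) = 8, f(-4) = -24, f(8) = 408, f(-8) = -424; none is 0, so f has no rational root and is therefore irreducible over Q (a cubic with no linear factor over a field is irreducible). For an irreducible cubic, the Galois group is A_3 or S_3 according as the discriminant disc(f) = -4a^3 - 27b^2 = -4·(-12)^3 - 27·(-8)^2 = 5184 is or is not a square in Q. Here disc(f) = 5184 = 72^2 is a perfect square in Q, so the Galois group of f over Q is contained in A_3, hence equals A_3 (cyclic of order 3). The splitting field has degree |A_3| = 3 over Q, so [K : Q] = 3.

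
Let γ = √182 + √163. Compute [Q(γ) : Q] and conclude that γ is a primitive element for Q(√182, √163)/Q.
[Q(γ) : Q] = 4 (equivalently, Q(γ) = Q(√182, √163))

Obviously Q(γ) ⊆ Q(√182, √163), and [Q(√182, √163):Q] = 4 (since 182, 163 are distinct squarefree integers > 1 with 29666 not a perfect square). To show equality we compute the minimal polynomial of γ. From γ = √182 + √163: γ^2 = 182 + 2√(29666) + 163 = 345 + 2√(29666), so γ^2 - 345 = 2√(29666); squaring, (γ^2 - 345)^2 = 4·29666, i.e. γ^4 - 690γ^2 + 119025 - 118664 = 0, i.e. γ^4 - 690γ^2 + 361 = 0. So γ is a root of x^4 - 690x^2 + 361. This polynomial is irreducible over Q: it has no rational root (each ±√182 ± √163 is irrational), and any factorization into two quadratics over Q would force √(29666) ∈ Q (pairing opposite roots) or √182, √163 ∈ Q (other pairings), all impossible. Hence [Q(γ):Q] = 4 = [Q(√182, √163):Q], so Q(γ) = Q(√182, √163).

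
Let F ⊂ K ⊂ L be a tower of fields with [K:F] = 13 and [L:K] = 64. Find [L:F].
[L:F] = 832

The tower law says that for any tower of field extensions F ⊂ K ⊂ L with finite degrees, [L:F] = [L:K] · [K:F]. Here this gives [L:F] = 64 · 13 = 832.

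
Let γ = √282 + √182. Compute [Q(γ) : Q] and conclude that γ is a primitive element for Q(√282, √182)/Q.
[Q(γ) : Q] = 4 (equivalently, Q(γ) = Q(√282, √182))

Obviously Q(γ) ⊆ Q(√282, √182), and [Q(√282, √182):Q] = 4 (since 282, 182 are distinct squarefree integers > 1 with 51324 not a perfect square). To show equality we compute the minimal polynomial of γ. From γ = √282 + √182: γ^2 = 282 + 2√(51324) + 182 = 464 + 2√(51324), so γ^2 - 464 = 2√(51324); squaring, (γ^2 - 464)^2 = 4·51324, i.e. γ^4 - 928γ^2 + 215296 - 205296 = 0, i.e. γ^4 - 928γ^2 + 10000 = 0. So γ is a root of x^4 - 928x^2 + 10000. This polynomial is irreducible over Q: it has no rational root (each ±√282 ± √182 is irrational), and any factorization into two quadratics over Q would force √(51324) ∈ Q (pairing opposite roots) or √282, √182 ∈ Q (other pairings), all impossible. Hence [Q(γ):Q] = 4 = [Q(√282, √182):Q], so Q(γ) = Q(√282, √182).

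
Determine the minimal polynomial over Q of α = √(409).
m_α(x) = x^2 - 409

α satisfies α^2 - 409 = 0, so x^2 - 409 annihilates α. Since d = 409 is squarefree and ≠ 1, it is not a perfect square in Q, so x^2 - 409 has no rational root and is therefore irreducible over Q (a degree-2 polynomial over a field is irreducible iff it has no root). Hence m_α(x) = x^2 - 409.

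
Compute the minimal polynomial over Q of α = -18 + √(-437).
m_α(x) = x^2 + 36x + 761

From α + 18 = √(-437), squaring gives (α + 18)^2 = -437, i.e. α^2 + 36α + 324 = -437, so α^2 + 36α + 761 = 0. The discriminant of x^2 + 36x + 761 is (36)^2 - 4·(761) = 1296 - 3044 = -1748, and 4·(-437) is not a perfect square in Q since -437 is squarefree and ≠ 1. Hence x^2 + 36x + 761 is irreducible over Q and is the minimal polynomial of α.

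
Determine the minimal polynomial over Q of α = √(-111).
m_α(x) = x^2 + 111

α satisfies α^2 + 111 = 0, so x^2 + 111 annihilates α. Since d = -111 is squarefree and ≠ 1, it is not a perfect square in Q, so x^2 + 111 has no rational root and is therefore irreducible over Q (a degree-2 polynomial over a field is irreducible iff it has no root). Hence m_α(x) = x^2 + 111.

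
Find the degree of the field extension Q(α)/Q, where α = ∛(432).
[Q(α):Q] = 3

The minimal polynomial of α is x^3 - 432, irreducible over Q since 432 is not a perfect cube (so x^3 - 432 has no rational root). Hence [Q(α):Q] = deg(m_α) = 3.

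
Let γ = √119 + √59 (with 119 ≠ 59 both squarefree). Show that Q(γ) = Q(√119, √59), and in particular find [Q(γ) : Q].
[Q(γ) : Q] = 4 (equivalently, Q(γ) = Q(√119, √59))

Obviously Q(γ) ⊆ Q(√119, √59), and [Q(√119, √59):Q] = 4 (since 119, 59 are distinct squarefree integers > 1 with 7021 not a perfect square). To show equality we compute the minimal polynomial of γ. From γ = √119 + √59: γ^2 = 119 + 2√(7021) + 59 = 178 + 2√(7021), so γ^2 - 178 = 2√(7021); squaring, (γ^2 - 178)^2 = 4·7021, i.e. γ^4 - 356γ^2 + 31684 - 28084 = 0, i.e. γ^4 - 356γ^2 + 3600 = 0. So γ is a root of x^4 - 356x^2 + 3600. This polynomial is irreducible over Q: it has no rational root (each ±√119 ± √59 is irrational), and any factorization into two quadratics over Q would force √(7021) ∈ Q (pairing opposite roots) or √119, √59 ∈ Q (other pairings), all impossible. Hence [Q(γ):Q] = 4 = [Q(√119, √59):Q], so Q(γ) = Q(√119, √59).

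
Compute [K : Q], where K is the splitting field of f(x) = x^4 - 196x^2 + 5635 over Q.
[K : Q] = 4

Solving the quadratic in x^2: x^2 = (196 ± √(196^2 - 4·5635))/2 = (196 ± √15876)/2 = (196 ± 126)/2, giving x^2 = 161 or x^2 = 35. So f(x) = (x^2 - 161)(x^2 - 35) and the roots of f are ±√161, ±√35. Hence the splitting field is K = Q(√161, √35). Since 161 and 35 are distinct squarefree integers > 1, their product 5635 is not a perfect square, so √35 ∉ Q(√161). By the tower law [K:Q] = [Q(√161,√35):Q(√161)] · [Q(√161):Q] = 2 · 2 = 4.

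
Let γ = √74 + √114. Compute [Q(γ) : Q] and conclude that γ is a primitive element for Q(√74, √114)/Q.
[Q(γ) : Q] = 4 (equivalently, Q(γ) = Q(√74, √114))

Obviously Q(γ) ⊆ Q(√74, √114), and [Q(√74, √114):Q] = 4 (since 74, 114 are distinct squarefree integers > 1 with 8436 not a perfect square). To show equality we compute the minimal polynomial of γ. From γ = √74 + √114: γ^2 = 74 + 2√(8436) + 114 = 188 + 2√(8436), so γ^2 - 188 = 2√(8436); squaring, (γ^2 - 188)^2 = 4·8436, i.e. γ^4 - 376γ^2 + 35344 - 33744 = 0, i.e. γ^4 - 376γ^2 + 1600 = 0. So γ is a root of x^4 - 376x^2 + 1600. This polynomial is irreducible over Q: it has no rational root (each ±√74 ± √114 is irrational), and any factorization into two quadratics over Q would force √(8436) ∈ Q (pairing opposite roots) or √74, √114 ∈ Q (other pairings), all impossible. Hence [Q(γ):Q] = 4 = [Q(√74, √114):Q], so Q(γ) = Q(√74, √114).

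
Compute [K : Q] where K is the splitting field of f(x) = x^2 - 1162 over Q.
[K : Q] = 2

f(x) = x^2 - 1162 factors as (x - √1162)(x + √1162). The splitting field is K = Q(√1162). Since 1162 is squarefree and > 1, it is not a perfect square, so x^2 - 1162 is irreducible over Q and [Q(√1162) : Q] = 2. Hence [K : Q] = 2.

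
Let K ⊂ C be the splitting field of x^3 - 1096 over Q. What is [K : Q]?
[K : Q] = 6

The roots of x^3 - 1096 are ∛1096, ω∛1096, ω^2∛1096 where ω = e^(2πi/3) is a primitive cube root of unity, so K = Q(∛1096, ω). Now [Q(∛1096):Q] = 3 (since 1096 is not a perfect cube, x^3 - 1096 is irreducible) and [Q(ω):Q] = 2. Both 2 and 3 divide [K:Q], and [K:Q] ≤ 3·2 = 6, so [K:Q] = 6. (Equivalently: Q(∛1096) ⊂ R but ω ∉ R, so [K : Q(∛1096)] = 2.)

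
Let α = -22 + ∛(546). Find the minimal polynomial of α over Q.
m_α(x) = x^3 + 66x^2 + 1452x + 10102

Set β = α + 22 = ∛(546), so β^3 = 546. Then (α + 22)^3 - 546 = 0, i.e. α is a root of g(x) = (x + 22)^3 - 546 = x^3 + 66x^2 + 1452x + 10102. Since g(x) = h(x + 22) where h(x) = x^3 - 546, and h is irreducible over Q (because 546 is not a perfect cube, so h has no rational root, and a monic cubic with no rational root is irreducible), g is also irreducible (irreducibility is preserved under the substitution x → x + 22). Hence m_α(x) = x^3 + 66x^2 + 1452x + 10102.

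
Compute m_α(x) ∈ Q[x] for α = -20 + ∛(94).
m_α(x) = x^3 + 60x^2 + 1200x + 7906

Set β = α + 20 = ∛(94), so β^3 = 94. Then (α + 20)^3 - 94 = 0, i.e. α is a root of g(x) = (x + 20)^3 - 94 = x^3 + 60x^2 + 1200x + 7906. Since g(x) = h(x + 20) where h(x) = x^3 - 94, and h is irreducible over Q (because 94 is not a perfect cube, so h has no rational root, and a monic cubic with no rational root is irreducible), g is also irreducible (irreducibility is preserved under the substitution x → x + 20). Hence m_α(x) = x^3 + 60x^2 + 1200x + 7906.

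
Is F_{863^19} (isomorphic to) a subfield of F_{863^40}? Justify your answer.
No: F_{863^19} is not a subfield of F_{863^40}

F_{p^m} embeds in F_{p^n} iff m | n. Here 19 ∤ 40 (since 40 = 2·19 + 2 with remainder 2 ≠ 0), so F_{863^19} is not a subfield of F_{863^40}. Equivalently: if it were, the tower law would give 19 = [F_{863^19}:F_863] dividing [F_{863^40}:F_863] = 40, contradiction.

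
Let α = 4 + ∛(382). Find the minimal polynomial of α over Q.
m_α(x) = x^3 - 12x^2 + 48x - 446

Set β = α - 4 = ∛(382), so β^3 = 382. Then (α - 4)^3 - 382 = 0, i.e. α is a root of g(x) = (x - 4)^3 - 382 = x^3 - 12x^2 + 48x - 446. Since g(x) = h(x - 4) where h(x) = x^3 - 382, and h is irreducible over Q (because 382 is not a perfect cube, so h has no rational root, and a monic cubic with no rational root is irreducible), g is also irreducible (irreducibility is preserved under the substitution x → x - 4). Hence m_α(x) = x^3 - 12x^2 + 48x - 446.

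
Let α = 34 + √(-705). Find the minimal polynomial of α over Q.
m_α(x) = x^2 - 68x + 1861

From α - 34 = √(-705), squaring gives (α - 34)^2 = -705, i.e. α^2 - 68α + 1156 = -705, so α^2 - 68α + 1861 = 0. The discriminant of x^2 - 68x + 1861 is (-68)^2 - 4·(1861) = 4624 - 7444 = -2820, and 4·(-705) is not a perfect square in Q since -705 is squarefree and ≠ 1. Hence x^2 - 68x + 1861 is irreducible over Q and is the minimal polynomial of α.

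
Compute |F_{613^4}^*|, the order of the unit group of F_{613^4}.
|F_{613^4}^*| = 141202341360

F_{613^4} has 613^4 = 141202341361 elements; its multiplicative group consists of all nonzero elements, so |F_{613^4}^*| = 141202341361 - 1 = 141202341360. (It is cyclic since any finite subgroup of the multiplicative group of a field is cyclic.)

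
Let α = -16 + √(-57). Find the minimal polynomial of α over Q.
m_α(x) = x^2 + 32x + 313

From α + 16 = √(-57), squaring gives (α + 16)^2 = -57, i.e. α^2 + 32α + 256 = -57, so α^2 + 32α + 313 = 0. The discriminant of x^2 + 32x + 313 is (32)^2 - 4·(313) = 1024 - 1252 = -228, and 4·(-57) is not a perfect square in Q since -57 is squarefree and ≠ 1. Hence x^2 + 32x + 313 is irreducible over Q and is the minimal polynomial of α.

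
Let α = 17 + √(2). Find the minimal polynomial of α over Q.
m_α(x) = x^2 - 34x + 287

From α - 17 = √(2), squaring gives (α - 17)^2 = 2, i.e. α^2 - 34α + 289 = 2, so α^2 - 34α + 287 = 0. The discriminant of x^2 - 34x + 287 is (-34)^2 - 4·(287) = 1156 - 1148 = 8, and 4·(2) is not a perfect square in Q since 2 is squarefree and ≠ 1. Hence x^2 - 34x + 287 is irreducible over Q and is the minimal polynomial of α.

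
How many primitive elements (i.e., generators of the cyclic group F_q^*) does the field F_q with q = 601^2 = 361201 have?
There are φ(361200) = 80640 primitive elements

F_q^* is cyclic of order q - 1 = 361200. A cyclic group of order m has exactly φ(m) generators. Here m = 361200 = 2^4 · 3 · 5^2 · 7 · 43, so the number of primitive elements is φ(361200) = 80640.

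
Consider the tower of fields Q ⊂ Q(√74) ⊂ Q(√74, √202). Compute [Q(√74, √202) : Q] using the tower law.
[Q(√74, √202) : Q] = 4

[Q(√74):Q] = 2 (min poly x^2 - 74, irreducible since 74 is squarefree > 1). For the top step, suppose √202 ∈ Q(√74), say √202 = c + d√74 with c, d ∈ Q. Squaring: 202 = c^2 + 74d^2 + 2cd√74. Since √74 ∉ Q this forces 2cd = 0. If d = 0 then √202 = c ∈ Q, contradicting 202 squarefree > 1. If c = 0 then 202 = 74d^2, so 74·202 = (74d)^2 is a perfect square in Q — but 74·202 = 14948 is not a perfect square (since 74 and 202 are distinct squarefree integers). Contradiction. Hence √202 ∉ Q(√74), so x^2 - 202 stays irreducible over Q(√74) and [Q(√74, √202) : Q(√74)] = 2. By the tower law, [Q(√74, √202) : Q] = 2 · 2 = 4.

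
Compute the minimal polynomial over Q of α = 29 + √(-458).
m_α(x) = x^2 - 58x + 1299

From α - 29 = √(-458), squaring gives (α - 29)^2 = -458, i.e. α^2 - 58α + 841 = -458, so α^2 - 58α + 1299 = 0. The discriminant of x^2 - 58x + 1299 is (-58)^2 - 4·(1299) = 3364 - 5196 = -1832, and 4·(-458) is not a perfect square in Q since -458 is squarefree and ≠ 1. Hence x^2 - 58x + 1299 is irreducible over Q and is the minimal polynomial of α.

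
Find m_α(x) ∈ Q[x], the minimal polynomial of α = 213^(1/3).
m_α(x) = x^3 - 213

α satisfies α^3 = 213, so x^3 - 213 annihilates α. By the rational root test, a rational root p/q (in lowest terms) of x^3 - 213 would satisfy p^3 = 213 q^3, forcing q = 1 and p^3 = 213; but 213 is not a perfect cube, contradiction. A monic cubic over Q with no rational root is irreducible (any nontrivial factorization would include a linear factor). Hence x^3 - 213 is the minimal polynomial of α, and in particular [Q(α):Q] = 3.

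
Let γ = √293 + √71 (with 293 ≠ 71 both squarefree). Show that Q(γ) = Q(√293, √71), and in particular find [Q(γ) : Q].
[Q(γ) : Q] = 4 (equivalently, Q(γ) = Q(√293, √71))

Obviously Q(γ) ⊆ Q(√293, √71), and [Q(√293, √71):Q] = 4 (since 293, 71 are distinct squarefree integers > 1 with 20803 not a perfect square). To show equality we compute the minimal polynomial of γ. From γ = √293 + √71: γ^2 = 293 + 2√(20803) + 71 = 364 + 2√(20803), so γ^2 - 364 = 2√(20803); squaring, (γ^2 - 364)^2 = 4·20803, i.e. γ^4 - 728γ^2 + 132496 - 83212 = 0, i.e. γ^4 - 728γ^2 + 49284 = 0. So γ is a root of x^4 - 728x^2 + 49284. This polynomial is irreducible over Q: it has no rational root (each ±√293 ± √71 is irrational), and any factorization into two quadratics over Q would force √(20803) ∈ Q (pairing opposite roots) or √293, √71 ∈ Q (other pairings), all impossible. Hence [Q(γ):Q] = 4 = [Q(√293, √71):Q], so Q(γ) = Q(√293, √71).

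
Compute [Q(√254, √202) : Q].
[Q(√254, √202) : Q] = 4

[Q(√254):Q] = 2 (min poly x^2 - 254, irreducible since 254 is squarefree > 1). For the top step, suppose √202 ∈ Q(√254), say √202 = c + d√254 with c, d ∈ Q. Squaring: 202 = c^2 + 254d^2 + 2cd√254. Since √254 ∉ Q this forces 2cd = 0. If d = 0 then √202 = c ∈ Q, contradicting 202 squarefree > 1. If c = 0 then 202 = 254d^2, so 254·202 = (254d)^2 is a perfect square in Q — but 254·202 = 51308 is not a perfect square (since 254 and 202 are distinct squarefree integers). Contradiction. Hence √202 ∉ Q(√254), so x^2 - 202 stays irreducible over Q(√254) and [Q(√254, √202) : Q(√254)] = 2. By the tower law, [Q(√254, √202) : Q] = 2 · 2 = 4.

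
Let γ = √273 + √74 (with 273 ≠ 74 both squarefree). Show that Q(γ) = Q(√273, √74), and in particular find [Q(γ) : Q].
[Q(γ) : Q] = 4 (equivalently, Q(γ) = Q(√273, √74))

Obviously Q(γ) ⊆ Q(√273, √74), and [Q(√273, √74):Q] = 4 (since 273, 74 are distinct squarefree integers > 1 with 20202 not a perfect square). To show equality we compute the minimal polynomial of γ. From γ = √273 + √74: γ^2 = 273 + 2√(20202) + 74 = 347 + 2√(20202), so γ^2 - 347 = 2√(20202); squaring, (γ^2 - 347)^2 = 4·20202, i.e. γ^4 - 694γ^2 + 120409 - 80808 = 0, i.e. γ^4 - 694γ^2 + 39601 = 0. So γ is a root of x^4 - 694x^2 + 39601. This polynomial is irreducible over Q: it has no rational root (each ±√273 ± √74 is irrational), and any factorization into two quadratics over Q would force √(20202) ∈ Q (pairing opposite roots) or √273, √74 ∈ Q (other pairings), all impossible. Hence [Q(γ):Q] = 4 = [Q(√273, √74):Q], so Q(γ) = Q(√273, √74).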